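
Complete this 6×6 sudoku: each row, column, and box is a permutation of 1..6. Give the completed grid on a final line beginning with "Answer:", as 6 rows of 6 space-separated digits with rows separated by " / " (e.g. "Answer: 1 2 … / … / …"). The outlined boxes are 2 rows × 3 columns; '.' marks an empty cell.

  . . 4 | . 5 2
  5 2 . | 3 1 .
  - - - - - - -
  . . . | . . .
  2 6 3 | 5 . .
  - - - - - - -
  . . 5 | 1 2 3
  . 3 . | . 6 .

Step 1. [r2c6∈{4,6}] row 2 places 4 nowhere but r2c6. So r2c6=4.
Step 2. [r3c3∈{1}] nothing but 1 survives at r3c3. So r3c3=1.
Step 3. [r3c1∈{4}] r3c1 is down to just 4. So r3c1=4.
Step 4. [r1c1∈{1,3,6}] in row 1, 3 fits only at r1c1. So r1c1=3.
Step 5. [r3c6∈{6}] r3c6 is down to just 6, so r3c6=6.
Step 6. [r6c4∈{4}] r6c4's peers cover all but 4 ⇒ r6c4=4.
Step 7. [r1c4∈{6}] r1c4 has the single candidate 6 ⇒ r1c4=6.
Step 8. [r3c5∈{3}] nothing but 3 survives at r3c5. So r3c5=3.
Step 9. [r5c1∈{6}] r5c1's peers cover all but 6. So r5c1=6.
Step 10. [r3c4∈{2}] r3c4's peers cover all but 2. So r3c4=2.
Step 11. [r4c6∈{1}] only 1 remains possible at r4c6, so r4c6=1.
Step 12. [r6c3∈{2}] r6c3 has the single candidate 2. So r6c3=2.
Step 13. [r6c6∈{5}] nothing but 5 survives at r6c6. So r6c6=5.
Step 14. [r3c2∈{5}] r3c2 is down to just 5. So r3c2=5.
Step 15. [r1c2∈{1}] r1c2 is down to just 1, so r1c2=1.
Step 16. [r2c3∈{6}] r2c3 has the single candidate 6, so r2c3=6.
Step 17. [r5c2∈{4}] r5c2 has the single candidate 4 ⇒ r5c2=4.
Step 18. [r6c1∈{1}] nothing but 1 survives at r6c1 ⇒ r6c1=1.
Step 19. [r4c5∈{4}] r4c5 has the single candidate 4. So r4c5=4.

Answer: 3 1 4 6 5 2 / 5 2 6 3 1 4 / 4 5 1 2 3 6 / 2 6 3 5 4 1 / 6 4 5 1 2 3 / 1 3 2 4 6 5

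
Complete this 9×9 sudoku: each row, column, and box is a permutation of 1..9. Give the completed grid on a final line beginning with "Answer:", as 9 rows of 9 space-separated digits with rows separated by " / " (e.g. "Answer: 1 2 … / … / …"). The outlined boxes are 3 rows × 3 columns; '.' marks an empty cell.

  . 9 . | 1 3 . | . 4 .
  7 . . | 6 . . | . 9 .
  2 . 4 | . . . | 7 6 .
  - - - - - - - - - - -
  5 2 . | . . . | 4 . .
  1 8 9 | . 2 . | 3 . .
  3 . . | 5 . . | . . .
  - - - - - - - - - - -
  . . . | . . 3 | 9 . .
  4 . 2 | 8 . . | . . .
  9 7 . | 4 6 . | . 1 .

Step 1. [r5c4∈{7}] r5c4's peers cover all but 7. So r5c4=7.
Step 2. [r7c9∈{2,4,5,6,7,8}] across row 7, 4 lands solely at r7c9 ⇒ r7c9=4.
Step 3. [r8c8∈{3,5,7}] in col 8, 3 fits only at r8c8. So r8c8=3.
Step 4. [r1c6∈{2,5,7,8}] r1c6 is the only open cell in row 1 admitting 7 ⇒ r1c6=7.
Step 5. [r2c6∈{2,4,5,8}] r2c6 is the only open cell in box 2 admitting 2 ⇒ r2c6=2.
Step 6. [r9c6∈{5}] r9c6's peers cover all but 5 ⇒ r9c6=5.
Step 7. [r2c5∈{4,5,8}] r2c5 is the only open cell in row 2 admitting 4. So r2c5=4.
Step 8. [r3c5∈{5,8,9}] across col 5, 5 lands solely at r3c5 ⇒ r3c5=5.
Step 9. [r3c6∈{8,9}] r3c6 is the only open cell in box 2 admitting 8, so r3c6=8.
Step 10. [r5c8∈{5}] r5c8's peers cover all but 5 ⇒ r5c8=5.
Step 11. [r5c9∈{6}] r5c9's peers cover all but 6. So r5c9=6.
Step 12. [r6c2∈{4,6}] in col 2, 4 fits only at r6c2, so r6c2=4.
Step 13. [r8c7∈{5,6}] col 7 places 6 nowhere but r8c7, so r8c7=6.
Step 14. [r8c9∈{5,7}] across box 9, 5 lands solely at r8c9. So r8c9=5.
Step 15. [r8c2∈{1}] only 1 remains possible at r8c2, so r8c2=1.
Step 16. [r2c3∈{1,3,5,8}] r2c3 is the only open cell in col 3 admitting 1, so r2c3=1.
Step 17. [r6c7∈{1,2,8}] 1 has one home in col 7: r6c7. So r6c7=1.
Step 18. [r7c8∈{2,7,8}] 7 has one home in box 9: r7c8 ⇒ r7c8=7.
Step 19. [r4c8∈{8}] only 8 remains possible at r4c8. So r4c8=8.
Step 20. [r4c6∈{1,6,9}] 1 has one home in col 6: r4c6, so r4c6=1.
Step 21. [r4c5∈{9}] r4c5 is down to just 9. So r4c5=9.
Step 22. [r4c3∈{6,7}] across row 4, 6 lands solely at r4c3 ⇒ r4c3=6.
Step 23. [r1c1∈{6,8}] 6 has one home in row 1: r1c1, so r1c1=6.
Step 24. [r1c3∈{5,8}] across box 1, 8 lands solely at r1c3. So r1c3=8.
Step 25. [r1c9∈{2}] only 2 remains possible at r1c9 ⇒ r1c9=2.
Step 26. [r2c2∈{3,5}] box 1 places 5 nowhere but r2c2 ⇒ r2c2=5.
Step 27. [r2c7∈{8}] r2c7 has the single candidate 8. So r2c7=8.
Step 28. [r3c2∈{3}] r3c2's peers cover all but 3, so r3c2=3.
Step 29. [r6c3∈{7}] r6c3's peers cover all but 7 ⇒ r6c3=7.
Step 30. [r9c3∈{3}] nothing but 3 survives at r9c3 ⇒ r9c3=3.
Step 31. [r2c9∈{3}] nothing but 3 survives at r2c9, so r2c9=3.
Step 32. [r9c7∈{2}] only 2 remains possible at r9c7 ⇒ r9c7=2.
Step 33. [r3c4∈{9}] r3c4 is down to just 9 ⇒ r3c4=9.
Step 34. [r6c8∈{2}] only 2 remains possible at r6c8 ⇒ r6c8=2.
Step 35. [r4c4∈{3}] r4c4 has the single candidate 3 ⇒ r4c4=3.
Step 36. [r5c6∈{4}] r5c6 is down to just 4 ⇒ r5c6=4.
Step 37. [r7c3∈{5}] r7c3 is down to just 5 ⇒ r7c3=5.
Step 38. [r8c6∈{9}] r8c6's peers cover all but 9 ⇒ r8c6=9.
Step 39. [r9c9∈{8}] nothing but 8 survives at r9c9 ⇒ r9c9=8.
Step 40. [r7c1∈{8}] nothing but 8 survives at r7c1. So r7c1=8.
Step 41. [r6c9∈{9}] nothing but 9 survives at r6c9. So r6c9=9.
Step 42. [r6c6∈{6}] nothing but 6 survives at r6c6, so r6c6=6.
Step 43. [r7c5∈{1}] r7c5 has the single candidate 1 ⇒ r7c5=1.
Step 44. [r7c2∈{6}] r7c2 is down to just 6, so r7c2=6.
Step 45. [r8c5∈{7}] r8c5 is down to just 7, so r8c5=7.
Step 46. [r3c9∈{1}] nothing but 1 survives at r3c9 ⇒ r3c9=1.
Step 47. [r4c9∈{7}] r4c9 is down to just 7 ⇒ r4c9=7.
Step 48. [r7c4∈{2}] r7c4 has the single candidate 2, so r7c4=2.
Step 49. [r1c7∈{5}] only 5 remains possible at r1c7 ⇒ r1c7=5.
Step 50. [r6c5∈{8}] nothing but 8 survives at r6c5 ⇒ r6c5=8.

Answer: 6 9 8 1 3 7 5 4 2 / 7 5 1 6 4 2 8 9 3 / 2 3 4 9 5 8 7 6 1 / 5 2 6 3 9 1 4 8 7 / 1 8 9 7 2 4 3 5 6 / 3 4 7 5 8 6 1 2 9 / 8 6 5 2 1 3 9 7 4 / 4 1 2 8 7 9 6 3 5 / 9 7 3 4 6 5 2 1 8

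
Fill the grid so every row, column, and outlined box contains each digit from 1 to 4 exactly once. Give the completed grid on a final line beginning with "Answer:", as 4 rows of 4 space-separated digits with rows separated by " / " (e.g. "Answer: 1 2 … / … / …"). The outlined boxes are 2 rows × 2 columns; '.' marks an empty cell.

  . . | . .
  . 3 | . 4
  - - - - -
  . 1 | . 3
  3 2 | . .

Step 1. [r1c4∈{1,2}] col 4 places 2 nowhere but r1c4 ⇒ r1c4=2.
Step 2. [r2c3∈{1}] r2c3 has the single candidate 1 ⇒ r2c3=1.
Step 3. [r3c1∈{4}] r3c1 is down to just 4, so r3c1=4.
Step 4. [r1c3∈{3}] nothing but 3 survives at r1c3, so r1c3=3.
Step 5. [r4c3∈{4}] r4c3's peers cover all but 4. So r4c3=4.
Step 6. [r1c1∈{1}] r1c1 is down to just 1, so r1c1=1.
Step 7. [r1c2∈{4}] r1c2 is down to just 4 ⇒ r1c2=4.
Step 8. [r4c4∈{1}] r4c4 has the single candidate 1. So r4c4=1.
Step 9. [r3c3∈{2}] r3c3 has the single candidate 2 ⇒ r3c3=2.
Step 10. [r2c1∈{2}] r2c1 is down to just 2, so r2c1=2.

Answer: 1 4 3 2 / 2 3 1 4 / 4 1 2 3 / 3 2 4 1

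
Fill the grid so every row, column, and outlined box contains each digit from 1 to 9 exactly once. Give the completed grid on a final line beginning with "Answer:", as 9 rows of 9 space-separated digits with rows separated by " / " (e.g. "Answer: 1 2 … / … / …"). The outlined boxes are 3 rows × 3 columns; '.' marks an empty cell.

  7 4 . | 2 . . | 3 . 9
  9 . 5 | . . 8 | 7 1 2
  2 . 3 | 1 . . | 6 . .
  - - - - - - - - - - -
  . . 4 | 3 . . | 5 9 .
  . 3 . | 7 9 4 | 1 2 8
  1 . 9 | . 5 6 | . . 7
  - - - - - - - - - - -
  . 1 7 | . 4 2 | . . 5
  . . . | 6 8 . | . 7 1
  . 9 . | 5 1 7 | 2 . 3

Step 1. [r5c3∈{6}] only 6 remains possible at r5c3. So r5c3=6.
Step 2. [r4c1∈{8}] r4c1 has the single candidate 8, so r4c1=8.
Step 3. [r7c7∈{8,9}] in col 7, 8 fits only at r7c7, so r7c7=8.
Step 4. [r7c8∈{6}] nothing but 6 survives at r7c8, so r7c8=6.
Step 5. [r9c8∈{4}] r9c8 is down to just 4 ⇒ r9c8=4.
Step 6. [r6c2∈{2}] r6c2 has the single candidate 2. So r6c2=2.
Step 7. [r1c6∈{5}] r1c6's peers cover all but 5. So r1c6=5.
Step 8. [r8c6∈{3,9}] across col 6, 3 lands solely at r8c6, so r8c6=3.
Step 9. [r3c2∈{8}] nothing but 8 survives at r3c2. So r3c2=8.
Step 10. [r8c1∈{4,5}] 4 has one home in row 8: r8c1. So r8c1=4.
Step 11. [r2c5∈{3,6}] r2c5 is the only open cell in row 2 admitting 3 ⇒ r2c5=3.
Step 12. [r1c5∈{6}] r1c5 is down to just 6. So r1c5=6.
Step 13. [r3c8∈{5}] nothing but 5 survives at r3c8 ⇒ r3c8=5.
Step 14. [r1c8∈{8}] only 8 remains possible at r1c8, so r1c8=8.
Step 15. [r9c1∈{6}] nothing but 6 survives at r9c1. So r9c1=6.
Step 16. [r2c4∈{4}] r2c4 is down to just 4. So r2c4=4.
Step 17. [r1c3∈{1}] nothing but 1 survives at r1c3, so r1c3=1.
Step 18. [r3c6∈{9}] only 9 remains possible at r3c6 ⇒ r3c6=9.
Step 19. [r8c3∈{2}] nothing but 2 survives at r8c3, so r8c3=2.
Step 20. [r4c9∈{6}] only 6 remains possible at r4c9 ⇒ r4c9=6.
Step 21. [r4c5∈{2}] r4c5 has the single candidate 2. So r4c5=2.
Step 22. [r4c2∈{7}] only 7 remains possible at r4c2, so r4c2=7.
Step 23. [r8c2∈{5}] r8c2 is down to just 5. So r8c2=5.
Step 24. [r3c5∈{7}] r3c5 is down to just 7. So r3c5=7.
Step 25. [r6c8∈{3}] r6c8's peers cover all but 3. So r6c8=3.
Step 26. [r5c1∈{5}] r5c1's peers cover all but 5, so r5c1=5.
Step 27. [r6c7∈{4}] r6c7's peers cover all but 4. So r6c7=4.
Step 28. [r4c6∈{1}] only 1 remains possible at r4c6. So r4c6=1.
Step 29. [r9c3∈{8}] r9c3 has the single candidate 8. So r9c3=8.
Step 30. [r8c7∈{9}] only 9 remains possible at r8c7, so r8c7=9.
Step 31. [r3c9∈{4}] r3c9 has the single candidate 4. So r3c9=4.
Step 32. [r7c4∈{9}] nothing but 9 survives at r7c4, so r7c4=9.
Step 33. [r6c4∈{8}] nothing but 8 survives at r6c4. So r6c4=8.
Step 34. [r7c1∈{3}] r7c1 has the single candidate 3, so r7c1=3.
Step 35. [r2c2∈{6}] nothing but 6 survives at r2c2, so r2c2=6.

Answer: 7 4 1 2 6 5 3 8 9 / 9 6 5 4 3 8 7 1 2 / 2 8 3 1 7 9 6 5 4 / 8 7 4 3 2 1 5 9 6 / 5 3 6 7 9 4 1 2 8 / 1 2 9 8 5 6 4 3 7 / 3 1 7 9 4 2 8 6 5 / 4 5 2 6 8 3 9 7 1 / 6 9 8 5 1 7 2 4 3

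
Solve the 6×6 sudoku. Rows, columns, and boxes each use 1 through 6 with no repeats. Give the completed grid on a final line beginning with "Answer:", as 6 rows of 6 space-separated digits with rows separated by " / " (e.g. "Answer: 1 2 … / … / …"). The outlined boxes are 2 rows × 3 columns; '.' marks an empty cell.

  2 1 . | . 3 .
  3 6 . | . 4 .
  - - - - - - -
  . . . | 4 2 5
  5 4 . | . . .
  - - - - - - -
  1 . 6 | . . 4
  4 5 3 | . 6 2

Step 1. [r4c5∈{1}] r4c5 is down to just 1. So r4c5=1.
Step 2. [r2c3∈{5}] r2c3 has the single candidate 5. So r2c3=5.
Step 3. [r1c6∈{6}] nothing but 6 survives at r1c6. So r1c6=6.
Step 4. [r5c4∈{3,5}] r5c4 is the only open cell in row 5 admitting 3 ⇒ r5c4=3.
Step 5. [r6c4∈{1}] r6c4's peers cover all but 1, so r6c4=1.
Step 6. [r3c1∈{6}] r3c1 has the single candidate 6. So r3c1=6.
Step 7. [r3c2∈{3}] r3c2's peers cover all but 3. So r3c2=3.
Step 8. [r1c3∈{4}] r1c3 has the single candidate 4 ⇒ r1c3=4.
Step 9. [r4c3∈{2}] only 2 remains possible at r4c3. So r4c3=2.
Step 10. [r2c4∈{2}] nothing but 2 survives at r2c4, so r2c4=2.
Step 11. [r1c4∈{5}] nothing but 5 survives at r1c4 ⇒ r1c4=5.
Step 12. [r2c6∈{1}] nothing but 1 survives at r2c6. So r2c6=1.
Step 13. [r3c3∈{1}] r3c3 has the single candidate 1. So r3c3=1.
Step 14. [r4c6∈{3}] only 3 remains possible at r4c6, so r4c6=3.
Step 15. [r5c2∈{2}] only 2 remains possible at r5c2, so r5c2=2.
Step 16. [r5c5∈{5}] nothing but 5 survives at r5c5 ⇒ r5c5=5.
Step 17. [r4c4∈{6}] only 6 remains possible at r4c4. So r4c4=6.

Answer: 2 1 4 5 3 6 / 3 6 5 2 4 1 / 6 3 1 4 2 5 / 5 4 2 6 1 3 / 1 2 6 3 5 4 / 4 5 3 1 6 2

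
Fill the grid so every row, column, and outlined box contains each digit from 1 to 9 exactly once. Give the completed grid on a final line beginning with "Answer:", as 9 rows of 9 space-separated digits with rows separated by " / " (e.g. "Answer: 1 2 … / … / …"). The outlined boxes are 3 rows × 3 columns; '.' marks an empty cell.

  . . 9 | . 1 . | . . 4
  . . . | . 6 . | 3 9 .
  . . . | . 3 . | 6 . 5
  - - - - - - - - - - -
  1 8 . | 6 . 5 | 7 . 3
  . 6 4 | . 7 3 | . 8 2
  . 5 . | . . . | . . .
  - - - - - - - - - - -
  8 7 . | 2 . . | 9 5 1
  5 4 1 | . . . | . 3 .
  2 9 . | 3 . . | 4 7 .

Step 1. [r4c5∈{2,4,9}] across row 4, 9 lands solely at r4c5, so r4c5=9.
Step 2. [r8c5∈{8}] r8c5 is down to just 8, so r8c5=8.
Step 3. [r2c9∈{7,8}] 7 has one home in col 9: r2c9. So r2c9=7.
Step 4. [r1c8∈{2}] r1c8 has the single candidate 2 ⇒ r1c8=2.
Step 5. [r6c7∈{1}] r6c7 has the single candidate 1, so r6c7=1.
Step 6. [r9c3∈{6}] r9c3 is down to just 6 ⇒ r9c3=6.
Step 7. [r2c3∈{2,5,8}] 5 has one home in col 3: r2c3, so r2c3=5.
Step 8. [r3c3∈{2,7,8}] 8 has one home in col 3: r3c3 ⇒ r3c3=8.
Step 9. [r6c3∈{2,3,7}] in col 3, 7 fits only at r6c3 ⇒ r6c3=7.
Step 10. [r2c1∈{4}] nothing but 4 survives at r2c1 ⇒ r2c1=4.
Step 11. [r2c4∈{8}] only 8 remains possible at r2c4. So r2c4=8.
Step 12. [r1c6∈{7}] r1c6 has the single candidate 7, so r1c6=7.
Step 13. [r6c4∈{4}] only 4 remains possible at r6c4. So r6c4=4.
Step 14. [r3c6∈{2,4,9}] r3c6 is the only open cell in row 3 admitting 4 ⇒ r3c6=4.
Step 15. [r3c2∈{1,2}] in row 3, 2 fits only at r3c2. So r3c2=2.
Step 16. [r6c9∈{6,9}] across col 9, 9 lands solely at r6c9, so r6c9=9.
Step 17. [r8c6∈{6,9}] 9 has one home in col 6: r8c6 ⇒ r8c6=9.
Step 18. [r1c1∈{3,6}] r1c1 is the only open cell in row 1 admitting 6. So r1c1=6.
Step 19. [r2c6∈{2}] only 2 remains possible at r2c6, so r2c6=2.
Step 20. [r5c4∈{1}] r5c4's peers cover all but 1, so r5c4=1.
Step 21. [r8c9∈{6}] r8c9 has the single candidate 6 ⇒ r8c9=6.
Step 22. [r5c1∈{9}] r5c1's peers cover all but 9 ⇒ r5c1=9.
Step 23. [r8c7∈{2}] only 2 remains possible at r8c7, so r8c7=2.
Step 24. [r6c6∈{8}] nothing but 8 survives at r6c6 ⇒ r6c6=8.
Step 25. [r9c6∈{1}] r9c6 has the single candidate 1 ⇒ r9c6=1.
Step 26. [r4c3∈{2}] r4c3 is down to just 2. So r4c3=2.
Step 27. [r9c9∈{8}] nothing but 8 survives at r9c9 ⇒ r9c9=8.
Step 28. [r3c1∈{7}] r3c1 has the single candidate 7, so r3c1=7.
Step 29. [r7c3∈{3}] r7c3 has the single candidate 3, so r7c3=3.
Step 30. [r1c7∈{8}] nothing but 8 survives at r1c7 ⇒ r1c7=8.
Step 31. [r6c5∈{2}] only 2 remains possible at r6c5, so r6c5=2.
Step 32. [r9c5∈{5}] r9c5's peers cover all but 5 ⇒ r9c5=5.
Step 33. [r8c4∈{7}] r8c4's peers cover all but 7 ⇒ r8c4=7.
Step 34. [r1c2∈{3}] r1c2 has the single candidate 3. So r1c2=3.
Step 35. [r5c7∈{5}] r5c7 has the single candidate 5, so r5c7=5.
Step 36. [r3c4∈{9}] r3c4's peers cover all but 9, so r3c4=9.
Step 37. [r7c6∈{6}] nothing but 6 survives at r7c6, so r7c6=6.
Step 38. [r4c8∈{4}] nothing but 4 survives at r4c8. So r4c8=4.
Step 39. [r3c8∈{1}] only 1 remains possible at r3c8, so r3c8=1.
Step 40. [r2c2∈{1}] nothing but 1 survives at r2c2. So r2c2=1.
Step 41. [r6c8∈{6}] r6c8 has the single candidate 6, so r6c8=6.
Step 42. [r6c1∈{3}] r6c1 has the single candidate 3 ⇒ r6c1=3.
Step 43. [r1c4∈{5}] nothing but 5 survives at r1c4. So r1c4=5.
Step 44. [r7c5∈{4}] only 4 remains possible at r7c5 ⇒ r7c5=4.

Answer: 6 3 9 5 1 7 8 2 4 / 4 1 5 8 6 2 3 9 7 / 7 2 8 9 3 4 6 1 5 / 1 8 2 6 9 5 7 4 3 / 9 6 4 1 7 3 5 8 2 / 3 5 7 4 2 8 1 6 9 / 8 7 3 2 4 6 9 5 1 / 5 4 1 7 8 9 2 3 6 / 2 9 6 3 5 1 4 7 8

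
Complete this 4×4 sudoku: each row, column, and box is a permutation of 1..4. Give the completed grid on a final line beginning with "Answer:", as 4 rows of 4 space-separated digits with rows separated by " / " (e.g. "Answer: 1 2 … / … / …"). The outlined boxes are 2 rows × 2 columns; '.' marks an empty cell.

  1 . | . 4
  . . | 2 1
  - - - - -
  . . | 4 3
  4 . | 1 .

Step 1. [r4c2∈{2,3}] in row 4, 3 fits only at r4c2 ⇒ r4c2=3.
Step 2. [r3c1∈{2}] only 2 remains possible at r3c1, so r3c1=2.
Step 3. [r4c4∈{2}] r4c4's peers cover all but 2 ⇒ r4c4=2.
Step 4. [r1c3∈{3}] r1c3 has the single candidate 3 ⇒ r1c3=3.
Step 5. [r2c1∈{3}] r2c1 is down to just 3. So r2c1=3.
Step 6. [r1c2∈{2}] only 2 remains possible at r1c2. So r1c2=2.
Step 7. [r3c2∈{1}] only 1 remains possible at r3c2, so r3c2=1.
Step 8. [r2c2∈{4}] nothing but 4 survives at r2c2, so r2c2=4.

Answer: 1 2 3 4 / 3 4 2 1 / 2 1 4 3 / 4 3 1 2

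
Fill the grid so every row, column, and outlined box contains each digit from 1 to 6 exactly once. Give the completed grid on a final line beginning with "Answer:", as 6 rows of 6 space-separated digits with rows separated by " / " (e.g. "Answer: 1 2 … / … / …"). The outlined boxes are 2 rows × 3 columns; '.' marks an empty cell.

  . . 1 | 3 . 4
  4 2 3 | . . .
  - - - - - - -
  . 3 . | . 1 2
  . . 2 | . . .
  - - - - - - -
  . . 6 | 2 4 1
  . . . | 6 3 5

Step 1. [r3c3∈{4,5}] col 3 places 5 nowhere but r3c3 ⇒ r3c3=5.
Step 2. [r4c2∈{1,4,6}] 4 has one home in box 3: r4c2, so r4c2=4.
Step 3. [r1c2∈{5,6}] 6 has one home in col 2: r1c2 ⇒ r1c2=6.
Step 4. [r4c4∈{5}] nothing but 5 survives at r4c4, so r4c4=5.
Step 5. [r4c5∈{6}] nothing but 6 survives at r4c5, so r4c5=6.
Step 6. [r1c1∈{5}] r1c1's peers cover all but 5. So r1c1=5.
Step 7. [r6c1∈{1,2}] r6c1 is the only open cell in row 6 admitting 2. So r6c1=2.
Step 8. [r3c1∈{6}] r3c1 has the single candidate 6. So r3c1=6.
Step 9. [r2c4∈{1}] r2c4 has the single candidate 1 ⇒ r2c4=1.
Step 10. [r6c3∈{4}] nothing but 4 survives at r6c3. So r6c3=4.
Step 11. [r5c2∈{5}] r5c2 is down to just 5 ⇒ r5c2=5.
Step 12. [r3c4∈{4}] r3c4 is down to just 4, so r3c4=4.
Step 13. [r6c2∈{1}] only 1 remains possible at r6c2. So r6c2=1.
Step 14. [r4c1∈{1}] r4c1's peers cover all but 1 ⇒ r4c1=1.
Step 15. [r5c1∈{3}] r5c1 has the single candidate 3, so r5c1=3.
Step 16. [r4c6∈{3}] nothing but 3 survives at r4c6, so r4c6=3.
Step 17. [r2c5∈{5}] nothing but 5 survives at r2c5, so r2c5=5.
Step 18. [r2c6∈{6}] nothing but 6 survives at r2c6 ⇒ r2c6=6.
Step 19. [r1c5∈{2}] nothing but 2 survives at r1c5. So r1c5=2.

Answer: 5 6 1 3 2 4 / 4 2 3 1 5 6 / 6 3 5 4 1 2 / 1 4 2 5 6 3 / 3 5 6 2 4 1 / 2 1 4 6 3 5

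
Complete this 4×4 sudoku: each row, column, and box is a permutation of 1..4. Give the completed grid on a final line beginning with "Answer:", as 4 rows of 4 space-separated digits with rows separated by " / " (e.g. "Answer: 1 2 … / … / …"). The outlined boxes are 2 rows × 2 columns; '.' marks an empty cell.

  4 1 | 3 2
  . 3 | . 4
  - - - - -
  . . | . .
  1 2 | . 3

Step 1. [r3c3∈{1,2,4}] 2 has one home in row 3: r3c3, so r3c3=2.
Step 2. [r3c1∈{3}] r3c1 has the single candidate 3 ⇒ r3c1=3.
Step 3. [r2c3∈{1}] r2c3 has the single candidate 1, so r2c3=1.
Step 4. [r3c2∈{4}] r3c2's peers cover all but 4, so r3c2=4.
Step 5. [r3c4∈{1}] r3c4 has the single candidate 1, so r3c4=1.
Step 6. [r2c1∈{2}] r2c1's peers cover all but 2, so r2c1=2.
Step 7. [r4c3∈{4}] r4c3 is down to just 4 ⇒ r4c3=4.

Answer: 4 1 3 2 / 2 3 1 4 / 3 4 2 1 / 1 2 4 3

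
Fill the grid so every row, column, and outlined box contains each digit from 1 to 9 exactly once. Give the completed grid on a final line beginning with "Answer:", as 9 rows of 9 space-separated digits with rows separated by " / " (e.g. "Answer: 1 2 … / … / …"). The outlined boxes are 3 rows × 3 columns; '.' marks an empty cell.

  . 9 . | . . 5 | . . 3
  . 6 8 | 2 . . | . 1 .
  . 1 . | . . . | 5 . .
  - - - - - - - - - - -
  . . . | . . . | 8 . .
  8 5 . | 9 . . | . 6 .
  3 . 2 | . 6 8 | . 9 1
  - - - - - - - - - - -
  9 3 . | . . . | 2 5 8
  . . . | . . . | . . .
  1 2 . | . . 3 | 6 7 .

Step 1. [r1c4∈{1,4,6,7,8}] row 1 places 6 nowhere but r1c4, so r1c4=6.
Step 2. [r2c5∈{3,4,7,9}] row 2 places 3 nowhere but r2c5. So r2c5=3.
Step 3. [r1c5∈{1,4,7,8}] r1c5 is the only open cell in row 1 admitting 1, so r1c5=1.
Step 4. [r6c4∈{4,5,7}] across row 6, 5 lands solely at r6c4 ⇒ r6c4=5.
Step 5. [r8c7∈{1,3,4,9}] in col 7, 1 fits only at r8c7 ⇒ r8c7=1.
Step 6. [r2c7∈{4,7,9}] across col 7, 9 lands solely at r2c7. So r2c7=9.
Step 7. [r8c2∈{4,7,8}] r8c2 is the only open cell in col 2 admitting 8, so r8c2=8.
Step 8. [r4c4∈{1,3,4,7}] col 4 places 3 nowhere but r4c4. So r4c4=3.
Step 9. [r4c3∈{1,4,6,7,9}] in row 4, 9 fits only at r4c3 ⇒ r4c3=9.
Step 10. [r4c6∈{1,2,4,7}] row 4 places 1 nowhere but r4c6 ⇒ r4c6=1.
Step 11. [r3c9∈{2,4,6,7}] row 3 places 6 nowhere but r3c9. So r3c9=6.
Step 12. [r4c9∈{2,4,5,7}] 5 has one home in row 4: r4c9 ⇒ r4c9=5.
Step 13. [r5c9∈{2,4,7}] col 9 places 2 nowhere but r5c9, so r5c9=2.
Step 14. [r4c8∈{4}] only 4 remains possible at r4c8 ⇒ r4c8=4.
Step 15. [r8c6∈{2,4,6,7,9}] across col 6, 2 lands solely at r8c6. So r8c6=2.
Step 16. [r1c7∈{4,7}] in col 7, 4 fits only at r1c7. So r1c7=4.
Step 17. [r1c3∈{7}] r1c3 has the single candidate 7, so r1c3=7.
Step 18. [r8c1∈{4,5,6,7}] box 7 places 7 nowhere but r8c1, so r8c1=7.
Step 19. [r8c4∈{4}] nothing but 4 survives at r8c4, so r8c4=4.
Step 20. [r7c5∈{7}] nothing but 7 survives at r7c5, so r7c5=7.
Step 21. [r5c6∈{4,7}] across box 5, 7 lands solely at r5c6. So r5c6=7.
Step 22. [r7c3∈{4,6}] in row 7, 4 fits only at r7c3. So r7c3=4.
Step 23. [r2c6∈{4}] r2c6's peers cover all but 4. So r2c6=4.
Step 24. [r1c1∈{2}] nothing but 2 survives at r1c1, so r1c1=2.
Step 25. [r9c4∈{8}] r9c4 has the single candidate 8 ⇒ r9c4=8.
Step 26. [r9c3∈{5}] r9c3 is down to just 5. So r9c3=5.
Step 27. [r9c5∈{9}] r9c5 is down to just 9. So r9c5=9.
Step 28. [r1c8∈{8}] r1c8's peers cover all but 8. So r1c8=8.
Step 29. [r6c7∈{7}] only 7 remains possible at r6c7 ⇒ r6c7=7.
Step 30. [r4c5∈{2}] only 2 remains possible at r4c5. So r4c5=2.
Step 31. [r9c9∈{4}] only 4 remains possible at r9c9. So r9c9=4.
Step 32. [r8c8∈{3}] r8c8 is down to just 3. So r8c8=3.
Step 33. [r5c3∈{1}] r5c3's peers cover all but 1, so r5c3=1.
Step 34. [r8c3∈{6}] r8c3 has the single candidate 6 ⇒ r8c3=6.
Step 35. [r4c2∈{7}] r4c2 is down to just 7, so r4c2=7.
Step 36. [r3c8∈{2}] nothing but 2 survives at r3c8 ⇒ r3c8=2.
Step 37. [r3c3∈{3}] r3c3's peers cover all but 3. So r3c3=3.
Step 38. [r5c7∈{3}] only 3 remains possible at r5c7 ⇒ r5c7=3.
Step 39. [r8c9∈{9}] r8c9's peers cover all but 9, so r8c9=9.
Step 40. [r4c1∈{6}] r4c1 has the single candidate 6. So r4c1=6.
Step 41. [r2c1∈{5}] r2c1's peers cover all but 5 ⇒ r2c1=5.
Step 42. [r7c6∈{6}] only 6 remains possible at r7c6 ⇒ r7c6=6.
Step 43. [r7c4∈{1}] nothing but 1 survives at r7c4 ⇒ r7c4=1.
Step 44. [r5c5∈{4}] r5c5 has the single candidate 4 ⇒ r5c5=4.
Step 45. [r3c6∈{9}] r3c6 is down to just 9, so r3c6=9.
Step 46. [r6c2∈{4}] r6c2's peers cover all but 4, so r6c2=4.
Step 47. [r8c5∈{5}] r8c5 has the single candidate 5, so r8c5=5.
Step 48. [r2c9∈{7}] r2c9 has the single candidate 7, so r2c9=7.
Step 49. [r3c5∈{8}] r3c5's peers cover all but 8 ⇒ r3c5=8.
Step 50. [r3c1∈{4}] r3c1's peers cover all but 4. So r3c1=4.
Step 51. [r3c4∈{7}] nothing but 7 survives at r3c4 ⇒ r3c4=7.

Answer: 2 9 7 6 1 5 4 8 3 / 5 6 8 2 3 4 9 1 7 / 4 1 3 7 8 9 5 2 6 / 6 7 9 3 2 1 8 4 5 / 8 5 1 9 4 7 3 6 2 / 3 4 2 5 6 8 7 9 1 / 9 3 4 1 7 6 2 5 8 / 7 8 6 4 5 2 1 3 9 / 1 2 5 8 9 3 6 7 4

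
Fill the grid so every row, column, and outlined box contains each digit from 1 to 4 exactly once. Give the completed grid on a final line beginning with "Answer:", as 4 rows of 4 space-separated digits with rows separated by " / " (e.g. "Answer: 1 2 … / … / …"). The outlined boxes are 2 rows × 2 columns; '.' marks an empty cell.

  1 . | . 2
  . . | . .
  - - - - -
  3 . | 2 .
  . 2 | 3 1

Step 1. [r1c3∈{4}] nothing but 4 survives at r1c3. So r1c3=4.
Step 2. [r4c1∈{4}] only 4 remains possible at r4c1 ⇒ r4c1=4.
Step 3. [r1c2∈{3}] only 3 remains possible at r1c2 ⇒ r1c2=3.
Step 4. [r2c4∈{3}] r2c4's peers cover all but 3. So r2c4=3.
Step 5. [r2c2∈{4}] r2c2 is down to just 4. So r2c2=4.
Step 6. [r2c3∈{1}] only 1 remains possible at r2c3. So r2c3=1.
Step 7. [r2c1∈{2}] r2c1 has the single candidate 2 ⇒ r2c1=2.
Step 8. [r3c2∈{1}] nothing but 1 survives at r3c2, so r3c2=1.
Step 9. [r3c4∈{4}] only 4 remains possible at r3c4 ⇒ r3c4=4.

Answer: 1 3 4 2 / 2 4 1 3 / 3 1 2 4 / 4 2 3 1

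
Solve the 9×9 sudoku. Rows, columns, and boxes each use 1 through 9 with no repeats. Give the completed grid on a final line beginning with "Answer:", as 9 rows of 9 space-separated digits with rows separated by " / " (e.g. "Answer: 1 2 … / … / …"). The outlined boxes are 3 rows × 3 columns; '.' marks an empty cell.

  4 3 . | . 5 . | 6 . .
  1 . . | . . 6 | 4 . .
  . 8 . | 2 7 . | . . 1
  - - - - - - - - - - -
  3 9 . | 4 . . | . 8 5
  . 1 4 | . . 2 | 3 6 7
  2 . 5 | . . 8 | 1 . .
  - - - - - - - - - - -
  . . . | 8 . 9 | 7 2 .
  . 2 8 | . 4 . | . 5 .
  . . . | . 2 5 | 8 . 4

Step 1. [r6c9∈{9}] nothing but 9 survives at r6c9. So r6c9=9.
Step 2. [r9c8∈{1,3,9}] r9c8 is the only open cell in col 8 admitting 1. So r9c8=1.
Step 3. [r7c3∈{1,3,6}] r7c3 is the only open cell in col 3 admitting 1, so r7c3=1.
Step 4. [r9c3∈{3,6,7,9}] 3 has one home in col 3: r9c3, so r9c3=3.
Step 5. [r9c1∈{6,7,9}] row 9 places 9 nowhere but r9c1 ⇒ r9c1=9.
Step 6. [r8c1∈{6,7}] 7 has one home in col 1: r8c1 ⇒ r8c1=7.
Step 7. [r9c2∈{6}] r9c2 is down to just 6, so r9c2=6.
Step 8. [r4c3∈{6,7}] 6 has one home in box 4: r4c3. So r4c3=6.
Step 9. [r3c3∈{9}] r3c3 is down to just 9 ⇒ r3c3=9.
Step 10. [r3c8∈{3}] r3c8's peers cover all but 3 ⇒ r3c8=3.
Step 11. [r8c6∈{1,3}] in col 6, 3 fits only at r8c6, so r8c6=3.
Step 12. [r7c5∈{6}] nothing but 6 survives at r7c5. So r7c5=6.
Step 13. [r2c5∈{3,8,9}] 8 has one home in col 5: r2c5. So r2c5=8.
Step 14. [r2c2∈{5,7}] 5 has one home in row 2: r2c2. So r2c2=5.
Step 15. [r6c4∈{3,6,7}] r6c4 is the only open cell in row 6 admitting 6, so r6c4=6.
Step 16. [r1c6∈{1}] r1c6's peers cover all but 1, so r1c6=1.
Step 17. [r1c4∈{9}] r1c4 is down to just 9, so r1c4=9.
Step 18. [r2c9∈{2}] nothing but 2 survives at r2c9. So r2c9=2.
Step 19. [r2c3∈{7}] r2c3 is down to just 7 ⇒ r2c3=7.
Step 20. [r7c9∈{3}] r7c9's peers cover all but 3 ⇒ r7c9=3.
Step 21. [r6c5∈{3}] only 3 remains possible at r6c5. So r6c5=3.
Step 22. [r1c3∈{2}] only 2 remains possible at r1c3. So r1c3=2.
Step 23. [r9c4∈{7}] r9c4 is down to just 7, so r9c4=7.
Step 24. [r1c9∈{8}] r1c9 has the single candidate 8. So r1c9=8.
Step 25. [r4c5∈{1}] r4c5's peers cover all but 1, so r4c5=1.
Step 26. [r8c4∈{1}] r8c4 has the single candidate 1 ⇒ r8c4=1.
Step 27. [r4c7∈{2}] nothing but 2 survives at r4c7 ⇒ r4c7=2.
Step 28. [r7c1∈{5}] r7c1's peers cover all but 5. So r7c1=5.
Step 29. [r1c8∈{7}] r1c8's peers cover all but 7 ⇒ r1c8=7.
Step 30. [r3c6∈{4}] r3c6's peers cover all but 4 ⇒ r3c6=4.
Step 31. [r2c8∈{9}] r2c8's peers cover all but 9. So r2c8=9.
Step 32. [r8c7∈{9}] r8c7 is down to just 9. So r8c7=9.
Step 33. [r5c4∈{5}] only 5 remains possible at r5c4 ⇒ r5c4=5.
Step 34. [r4c6∈{7}] r4c6 is down to just 7 ⇒ r4c6=7.
Step 35. [r8c9∈{6}] only 6 remains possible at r8c9. So r8c9=6.
Step 36. [r5c5∈{9}] nothing but 9 survives at r5c5, so r5c5=9.
Step 37. [r7c2∈{4}] r7c2's peers cover all but 4, so r7c2=4.
Step 38. [r6c2∈{7}] r6c2's peers cover all but 7 ⇒ r6c2=7.
Step 39. [r3c7∈{5}] r3c7's peers cover all but 5. So r3c7=5.
Step 40. [r2c4∈{3}] r2c4 has the single candidate 3 ⇒ r2c4=3.
Step 41. [r3c1∈{6}] only 6 remains possible at r3c1 ⇒ r3c1=6.
Step 42. [r5c1∈{8}] r5c1 is down to just 8. So r5c1=8.
Step 43. [r6c8∈{4}] r6c8's peers cover all but 4. So r6c8=4.

Answer: 4 3 2 9 5 1 6 7 8 / 1 5 7 3 8 6 4 9 2 / 6 8 9 2 7 4 5 3 1 / 3 9 6 4 1 7 2 8 5 / 8 1 4 5 9 2 3 6 7 / 2 7 5 6 3 8 1 4 9 / 5 4 1 8 6 9 7 2 3 / 7 2 8 1 4 3 9 5 6 / 9 6 3 7 2 5 8 1 4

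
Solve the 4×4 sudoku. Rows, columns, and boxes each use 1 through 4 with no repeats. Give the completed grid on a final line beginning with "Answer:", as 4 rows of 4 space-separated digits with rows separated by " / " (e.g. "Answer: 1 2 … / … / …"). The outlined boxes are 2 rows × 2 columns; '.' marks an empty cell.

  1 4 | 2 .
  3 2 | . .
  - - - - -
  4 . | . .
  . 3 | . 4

Step 1. [r4c3∈{1}] r4c3 is down to just 1 ⇒ r4c3=1.
Step 2. [r3c4∈{2,3}] in row 3, 2 fits only at r3c4 ⇒ r3c4=2.
Step 3. [r1c4∈{3}] r1c4 is down to just 3, so r1c4=3.
Step 4. [r3c3∈{3}] nothing but 3 survives at r3c3 ⇒ r3c3=3.
Step 5. [r4c1∈{2}] r4c1 has the single candidate 2, so r4c1=2.
Step 6. [r2c3∈{4}] r2c3 is down to just 4. So r2c3=4.
Step 7. [r3c2∈{1}] r3c2 is down to just 1. So r3c2=1.
Step 8. [r2c4∈{1}] r2c4 has the single candidate 1. So r2c4=1.

Answer: 1 4 2 3 / 3 2 4 1 / 4 1 3 2 / 2 3 1 4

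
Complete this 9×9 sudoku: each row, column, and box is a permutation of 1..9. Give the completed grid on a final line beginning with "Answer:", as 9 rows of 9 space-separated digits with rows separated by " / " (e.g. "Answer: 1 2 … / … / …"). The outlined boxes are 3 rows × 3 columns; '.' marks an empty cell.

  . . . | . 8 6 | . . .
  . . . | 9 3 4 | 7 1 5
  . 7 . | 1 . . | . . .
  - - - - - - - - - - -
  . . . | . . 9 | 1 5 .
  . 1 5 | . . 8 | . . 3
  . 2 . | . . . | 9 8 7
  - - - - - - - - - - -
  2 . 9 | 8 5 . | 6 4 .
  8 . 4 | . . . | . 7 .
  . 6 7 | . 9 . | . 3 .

Step 1. [r3c5∈{2}] nothing but 2 survives at r3c5 ⇒ r3c5=2.
Step 2. [r1c2∈{3,4,5,9}] in col 2, 9 fits only at r1c2 ⇒ r1c2=9.
Step 3. [r4c2∈{3,4,8}] col 2 places 4 nowhere but r4c2, so r4c2=4.
Step 4. [r2c1∈{6}] r2c1's peers cover all but 6 ⇒ r2c1=6.
Step 5. [r6c1∈{3}] only 3 remains possible at r6c1, so r6c1=3.
Step 6. [r5c7∈{2,4}] in box 6, 4 fits only at r5c7 ⇒ r5c7=4.
Step 7. [r9c1∈{1,5}] r9c1 is the only open cell in box 7 admitting 1 ⇒ r9c1=1.
Step 8. [r9c6∈{2}] only 2 remains possible at r9c6, so r9c6=2.
Step 9. [r1c8∈{2}] r1c8's peers cover all but 2, so r1c8=2.
Step 10. [r5c8∈{6}] r5c8's peers cover all but 6. So r5c8=6.
Step 11. [r5c5∈{7}] r5c5's peers cover all but 7. So r5c5=7.
Step 12. [r4c5∈{6}] only 6 remains possible at r4c5, so r4c5=6.
Step 13. [r8c5∈{1}] r8c5 is down to just 1, so r8c5=1.
Step 14. [r3c9∈{4,6,8,9}] row 3 places 6 nowhere but r3c9 ⇒ r3c9=6.
Step 15. [r8c6∈{3}] r8c6 is down to just 3. So r8c6=3.
Step 16. [r3c6∈{5}] r3c6's peers cover all but 5, so r3c6=5.
Step 17. [r3c7∈{3,8}] 8 has one home in box 3: r3c7. So r3c7=8.
Step 18. [r8c7∈{2,5}] in col 7, 2 fits only at r8c7. So r8c7=2.
Step 19. [r5c4∈{2}] r5c4's peers cover all but 2. So r5c4=2.
Step 20. [r9c4∈{4}] only 4 remains possible at r9c4. So r9c4=4.
Step 21. [r2c3∈{2,8}] in row 2, 2 fits only at r2c3 ⇒ r2c3=2.
Step 22. [r1c3∈{1,3}] row 1 places 1 nowhere but r1c3, so r1c3=1.
Step 23. [r3c1∈{4}] r3c1 has the single candidate 4 ⇒ r3c1=4.
Step 24. [r7c6∈{7}] r7c6's peers cover all but 7, so r7c6=7.
Step 25. [r1c7∈{3}] r1c7's peers cover all but 3 ⇒ r1c7=3.
Step 26. [r2c2∈{8}] only 8 remains possible at r2c2, so r2c2=8.
Step 27. [r6c6∈{1}] r6c6's peers cover all but 1. So r6c6=1.
Step 28. [r8c2∈{5}] nothing but 5 survives at r8c2, so r8c2=5.
Step 29. [r6c5∈{4}] nothing but 4 survives at r6c5 ⇒ r6c5=4.
Step 30. [r3c8∈{9}] nothing but 9 survives at r3c8 ⇒ r3c8=9.
Step 31. [r1c1∈{5}] r1c1's peers cover all but 5 ⇒ r1c1=5.
Step 32. [r4c4∈{3}] nothing but 3 survives at r4c4. So r4c4=3.
Step 33. [r4c1∈{7}] only 7 remains possible at r4c1 ⇒ r4c1=7.
Step 34. [r4c3∈{8}] r4c3's peers cover all but 8, so r4c3=8.
Step 35. [r1c9∈{4}] r1c9 has the single candidate 4, so r1c9=4.
Step 36. [r9c9∈{8}] r9c9 is down to just 8, so r9c9=8.
Step 37. [r6c4∈{5}] nothing but 5 survives at r6c4. So r6c4=5.
Step 38. [r1c4∈{7}] nothing but 7 survives at r1c4, so r1c4=7.
Step 39. [r9c7∈{5}] r9c7 is down to just 5. So r9c7=5.
Step 40. [r8c4∈{6}] r8c4's peers cover all but 6 ⇒ r8c4=6.
Step 41. [r3c3∈{3}] r3c3's peers cover all but 3, so r3c3=3.
Step 42. [r6c3∈{6}] r6c3's peers cover all but 6. So r6c3=6.
Step 43. [r7c2∈{3}] nothing but 3 survives at r7c2, so r7c2=3.
Step 44. [r4c9∈{2}] r4c9 has the single candidate 2. So r4c9=2.
Step 45. [r7c9∈{1}] only 1 remains possible at r7c9. So r7c9=1.
Step 46. [r5c1∈{9}] only 9 remains possible at r5c1, so r5c1=9.
Step 47. [r8c9∈{9}] r8c9 has the single candidate 9, so r8c9=9.

Answer: 5 9 1 7 8 6 3 2 4 / 6 8 2 9 3 4 7 1 5 / 4 7 3 1 2 5 8 9 6 / 7 4 8 3 6 9 1 5 2 / 9 1 5 2 7 8 4 6 3 / 3 2 6 5 4 1 9 8 7 / 2 3 9 8 5 7 6 4 1 / 8 5 4 6 1 3 2 7 9 / 1 6 7 4 9 2 5 3 8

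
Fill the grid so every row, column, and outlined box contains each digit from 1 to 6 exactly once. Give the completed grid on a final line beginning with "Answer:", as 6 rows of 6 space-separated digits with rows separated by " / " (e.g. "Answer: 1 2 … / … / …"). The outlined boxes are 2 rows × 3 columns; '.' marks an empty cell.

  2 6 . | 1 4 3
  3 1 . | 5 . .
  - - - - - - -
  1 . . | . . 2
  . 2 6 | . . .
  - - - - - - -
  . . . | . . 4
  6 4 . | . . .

Step 1. [r5c1∈{5}] r5c1 has the single candidate 5 ⇒ r5c1=5.
Step 2. [r5c2∈{3}] r5c2 has the single candidate 3 ⇒ r5c2=3.
Step 3. [r3c3∈{3,4,5}] col 3 places 3 nowhere but r3c3 ⇒ r3c3=3.
Step 4. [r2c5∈{2,6}] row 2 places 2 nowhere but r2c5. So r2c5=2.
Step 5. [r3c4∈{4,6}] across row 3, 4 lands solely at r3c4 ⇒ r3c4=4.
Step 6. [r3c5∈{5,6}] row 3 places 6 nowhere but r3c5. So r3c5=6.
Step 7. [r5c5∈{1}] only 1 remains possible at r5c5 ⇒ r5c5=1.
Step 8. [r5c3∈{2}] nothing but 2 survives at r5c3, so r5c3=2.
Step 9. [r6c6∈{5}] r6c6 is down to just 5. So r6c6=5.
Step 10. [r4c4∈{3}] r4c4 is down to just 3, so r4c4=3.
Step 11. [r4c5∈{5}] r4c5 is down to just 5 ⇒ r4c5=5.
Step 12. [r2c3∈{4}] nothing but 4 survives at r2c3, so r2c3=4.
Step 13. [r6c3∈{1}] r6c3's peers cover all but 1, so r6c3=1.
Step 14. [r4c6∈{1}] r4c6's peers cover all but 1 ⇒ r4c6=1.
Step 15. [r6c4∈{2}] r6c4 is down to just 2, so r6c4=2.
Step 16. [r1c3∈{5}] nothing but 5 survives at r1c3 ⇒ r1c3=5.
Step 17. [r3c2∈{5}] nothing but 5 survives at r3c2, so r3c2=5.
Step 18. [r2c6∈{6}] only 6 remains possible at r2c6. So r2c6=6.
Step 19. [r4c1∈{4}] r4c1's peers cover all but 4 ⇒ r4c1=4.
Step 20. [r6c5∈{3}] only 3 remains possible at r6c5 ⇒ r6c5=3.
Step 21. [r5c4∈{6}] r5c4 is down to just 6. So r5c4=6.

Answer: 2 6 5 1 4 3 / 3 1 4 5 2 6 / 1 5 3 4 6 2 / 4 2 6 3 5 1 / 5 3 2 6 1 4 / 6 4 1 2 3 5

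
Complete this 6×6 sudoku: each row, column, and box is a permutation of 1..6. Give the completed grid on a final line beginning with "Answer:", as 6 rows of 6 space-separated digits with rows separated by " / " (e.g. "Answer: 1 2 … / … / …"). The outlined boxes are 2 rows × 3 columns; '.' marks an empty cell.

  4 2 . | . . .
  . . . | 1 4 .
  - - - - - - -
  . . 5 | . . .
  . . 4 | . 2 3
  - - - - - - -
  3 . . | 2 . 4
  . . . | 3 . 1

Step 1. [r3c6∈{6}] r3c6 is down to just 6. So r3c6=6.
Step 2. [r1c3∈{1,3,6}] across row 1, 1 lands solely at r1c3 ⇒ r1c3=1.
Step 3. [r5c3∈{6}] r5c3 is down to just 6 ⇒ r5c3=6.
Step 4. [r1c6∈{5}] r1c6 has the single candidate 5 ⇒ r1c6=5.
Step 5. [r5c2∈{1,5}] across row 5, 1 lands solely at r5c2 ⇒ r5c2=1.
Step 6. [r4c2∈{6}] nothing but 6 survives at r4c2. So r4c2=6.
Step 7. [r3c1∈{1,2}] row 3 places 2 nowhere but r3c1 ⇒ r3c1=2.
Step 8. [r6c1∈{5}] r6c1 has the single candidate 5 ⇒ r6c1=5.
Step 9. [r2c2∈{3,5}] row 2 places 5 nowhere but r2c2. So r2c2=5.
Step 10. [r1c5∈{3,6}] 3 has one home in row 1: r1c5 ⇒ r1c5=3.
Step 11. [r2c1∈{6}] r2c1 is down to just 6. So r2c1=6.
Step 12. [r1c4∈{6}] only 6 remains possible at r1c4. So r1c4=6.
Step 13. [r5c5∈{5}] r5c5's peers cover all but 5. So r5c5=5.
Step 14. [r3c4∈{4}] r3c4 has the single candidate 4. So r3c4=4.
Step 15. [r4c1∈{1}] nothing but 1 survives at r4c1 ⇒ r4c1=1.
Step 16. [r3c2∈{3}] r3c2 is down to just 3. So r3c2=3.
Step 17. [r2c3∈{3}] nothing but 3 survives at r2c3 ⇒ r2c3=3.
Step 18. [r4c4∈{5}] r4c4's peers cover all but 5, so r4c4=5.
Step 19. [r6c3∈{2}] r6c3 has the single candidate 2 ⇒ r6c3=2.
Step 20. [r3c5∈{1}] r3c5's peers cover all but 1 ⇒ r3c5=1.
Step 21. [r6c2∈{4}] only 4 remains possible at r6c2, so r6c2=4.
Step 22. [r2c6∈{2}] r2c6 has the single candidate 2, so r2c6=2.
Step 23. [r6c5∈{6}] only 6 remains possible at r6c5. So r6c5=6.

Answer: 4 2 1 6 3 5 / 6 5 3 1 4 2 / 2 3 5 4 1 6 / 1 6 4 5 2 3 / 3 1 6 2 5 4 / 5 4 2 3 6 1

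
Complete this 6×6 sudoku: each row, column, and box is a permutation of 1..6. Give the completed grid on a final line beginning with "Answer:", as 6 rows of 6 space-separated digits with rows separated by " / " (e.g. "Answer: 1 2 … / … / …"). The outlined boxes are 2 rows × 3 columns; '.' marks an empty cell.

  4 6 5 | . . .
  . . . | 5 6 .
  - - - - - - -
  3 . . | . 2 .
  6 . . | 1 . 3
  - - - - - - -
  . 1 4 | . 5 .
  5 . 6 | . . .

Step 1. [r5c4∈{2,3,6}] 3 has one home in row 5: r5c4 ⇒ r5c4=3.
Step 2. [r2c6∈{1,2,4}] in row 2, 4 fits only at r2c6, so r2c6=4.
Step 3. [r5c1∈{2}] r5c1 is down to just 2. So r5c1=2.
Step 4. [r4c5∈{4}] r4c5 has the single candidate 4 ⇒ r4c5=4.
Step 5. [r2c3∈{1,2,3}] 3 has one home in col 3: r2c3, so r2c3=3.
Step 6. [r3c6∈{5,6}] r3c6 is the only open cell in col 6 admitting 5. So r3c6=5.
Step 7. [r1c4∈{2}] r1c4 has the single candidate 2. So r1c4=2.
Step 8. [r6c5∈{1}] only 1 remains possible at r6c5 ⇒ r6c5=1.
Step 9. [r4c2∈{2,5}] in row 4, 5 fits only at r4c2 ⇒ r4c2=5.
Step 10. [r2c2∈{2}] r2c2's peers cover all but 2 ⇒ r2c2=2.
Step 11. [r4c3∈{2}] r4c3 is down to just 2, so r4c3=2.
Step 12. [r5c6∈{6}] r5c6's peers cover all but 6 ⇒ r5c6=6.
Step 13. [r3c3∈{1}] r3c3 is down to just 1, so r3c3=1.
Step 14. [r1c5∈{3}] r1c5's peers cover all but 3 ⇒ r1c5=3.
Step 15. [r1c6∈{1}] r1c6's peers cover all but 1 ⇒ r1c6=1.
Step 16. [r6c2∈{3}] nothing but 3 survives at r6c2 ⇒ r6c2=3.
Step 17. [r3c4∈{6}] nothing but 6 survives at r3c4 ⇒ r3c4=6.
Step 18. [r3c2∈{4}] r3c2's peers cover all but 4. So r3c2=4.
Step 19. [r2c1∈{1}] only 1 remains possible at r2c1 ⇒ r2c1=1.
Step 20. [r6c4∈{4}] r6c4 is down to just 4 ⇒ r6c4=4.
Step 21. [r6c6∈{2}] r6c6's peers cover all but 2 ⇒ r6c6=2.

Answer: 4 6 5 2 3 1 / 1 2 3 5 6 4 / 3 4 1 6 2 5 / 6 5 2 1 4 3 / 2 1 4 3 5 6 / 5 3 6 4 1 2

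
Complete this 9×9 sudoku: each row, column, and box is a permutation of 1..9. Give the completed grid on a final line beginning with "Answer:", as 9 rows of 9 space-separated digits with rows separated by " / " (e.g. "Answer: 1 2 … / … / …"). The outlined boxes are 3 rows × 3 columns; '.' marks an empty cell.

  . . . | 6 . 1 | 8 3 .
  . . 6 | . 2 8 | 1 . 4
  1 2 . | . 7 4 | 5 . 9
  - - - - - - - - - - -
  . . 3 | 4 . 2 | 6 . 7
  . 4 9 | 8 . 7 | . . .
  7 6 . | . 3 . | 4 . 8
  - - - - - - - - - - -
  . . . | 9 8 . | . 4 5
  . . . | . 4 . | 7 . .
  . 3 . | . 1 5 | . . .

Step 1. [r9c7∈{2,9}] 9 has one home in col 7: r9c7. So r9c7=9.
Step 2. [r1c5∈{5,9}] across box 2, 9 lands solely at r1c5 ⇒ r1c5=9.
Step 3. [r4c5∈{5}] r4c5 is down to just 5 ⇒ r4c5=5.
Step 4. [r2c1∈{3,5,9}] r2c1 is the only open cell in col 1 admitting 3, so r2c1=3.
Step 5. [r8c1∈{2,5,6,8,9}] col 1 places 9 nowhere but r8c1. So r8c1=9.
Step 6. [r1c9∈{2}] r1c9 has the single candidate 2, so r1c9=2.
Step 7. [r9c9∈{6}] r9c9 is down to just 6. So r9c9=6.
Step 8. [r4c1∈{8}] nothing but 8 survives at r4c1. So r4c1=8.
Step 9. [r8c2∈{1,5,8}] in col 2, 8 fits only at r8c2, so r8c2=8.
Step 10. [r8c3∈{1,2,5}] r8c3 is the only open cell in row 8 admitting 5. So r8c3=5.
Step 11. [r6c8∈{1,2,5,9}] r6c8 is the only open cell in row 6 admitting 5. So r6c8=5.
Step 12. [r6c3∈{1,2}] row 6 places 2 nowhere but r6c3 ⇒ r6c3=2.
Step 13. [r2c2∈{5,7,9}] r2c2 is the only open cell in row 2 admitting 9 ⇒ r2c2=9.
Step 14. [r9c4∈{2,7}] in col 4, 7 fits only at r9c4. So r9c4=7.
Step 15. [r8c6∈{3,6}] in row 8, 6 fits only at r8c6, so r8c6=6.
Step 16. [r7c3∈{1,7}] col 3 places 1 nowhere but r7c3 ⇒ r7c3=1.
Step 17. [r1c2∈{5,7}] across col 2, 5 lands solely at r1c2. So r1c2=5.
Step 18. [r7c6∈{3}] nothing but 3 survives at r7c6, so r7c6=3.
Step 19. [r7c7∈{2}] r7c7 has the single candidate 2. So r7c7=2.
Step 20. [r8c8∈{1}] r8c8 has the single candidate 1, so r8c8=1.
Step 21. [r1c1∈{4}] r1c1's peers cover all but 4, so r1c1=4.
Step 22. [r5c9∈{1,3}] r5c9 is the only open cell in row 5 admitting 1, so r5c9=1.
Step 23. [r8c4∈{2}] r8c4's peers cover all but 2. So r8c4=2.
Step 24. [r2c8∈{7}] r2c8's peers cover all but 7 ⇒ r2c8=7.
Step 25. [r3c4∈{3}] r3c4's peers cover all but 3 ⇒ r3c4=3.
Step 26. [r8c9∈{3}] r8c9 is down to just 3 ⇒ r8c9=3.
Step 27. [r5c8∈{2}] r5c8 is down to just 2. So r5c8=2.
Step 28. [r3c3∈{8}] r3c3 has the single candidate 8 ⇒ r3c3=8.
Step 29. [r6c4∈{1}] r6c4 has the single candidate 1, so r6c4=1.
Step 30. [r4c2∈{1}] r4c2's peers cover all but 1 ⇒ r4c2=1.
Step 31. [r5c7∈{3}] only 3 remains possible at r5c7 ⇒ r5c7=3.
Step 32. [r5c1∈{5}] r5c1's peers cover all but 5. So r5c1=5.
Step 33. [r5c5∈{6}] nothing but 6 survives at r5c5 ⇒ r5c5=6.
Step 34. [r9c1∈{2}] r9c1 is down to just 2, so r9c1=2.
Step 35. [r7c1∈{6}] r7c1's peers cover all but 6, so r7c1=6.
Step 36. [r4c8∈{9}] r4c8's peers cover all but 9. So r4c8=9.
Step 37. [r3c8∈{6}] r3c8 is down to just 6, so r3c8=6.
Step 38. [r9c3∈{4}] r9c3 is down to just 4. So r9c3=4.
Step 39. [r2c4∈{5}] r2c4 has the single candidate 5. So r2c4=5.
Step 40. [r7c2∈{7}] nothing but 7 survives at r7c2, so r7c2=7.
Step 41. [r9c8∈{8}] r9c8 is down to just 8. So r9c8=8.
Step 42. [r1c3∈{7}] only 7 remains possible at r1c3 ⇒ r1c3=7.
Step 43. [r6c6∈{9}] r6c6 is down to just 9, so r6c6=9.

Answer: 4 5 7 6 9 1 8 3 2 / 3 9 6 5 2 8 1 7 4 / 1 2 8 3 7 4 5 6 9 / 8 1 3 4 5 2 6 9 7 / 5 4 9 8 6 7 3 2 1 / 7 6 2 1 3 9 4 5 8 / 6 7 1 9 8 3 2 4 5 / 9 8 5 2 4 6 7 1 3 / 2 3 4 7 1 5 9 8 6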